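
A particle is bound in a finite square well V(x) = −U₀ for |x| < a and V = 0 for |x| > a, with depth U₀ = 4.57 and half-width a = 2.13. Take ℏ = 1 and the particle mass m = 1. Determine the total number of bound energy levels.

Define the well-strength parameter z₀ = (a/ℏ)√(2mU₀) = 2.13 × √(2·1·4.57) = 6.440.
The even/odd transcendental equations gain one root per π/2 in z₀, giving N = 1 + ⌊2z₀/π⌋ = 1 + ⌊4.100⌋ = 5.

N = 5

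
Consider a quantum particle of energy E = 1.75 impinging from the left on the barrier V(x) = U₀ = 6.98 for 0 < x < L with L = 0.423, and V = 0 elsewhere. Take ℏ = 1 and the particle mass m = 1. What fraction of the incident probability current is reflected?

E < U₀: inside the barrier ψ ∝ e^{±κx} with κ = √(2m(U₀ − E))/ℏ = 3.234.
κL = 1.368, sinh(κL) = 1.837.
The exact tunnelling result is T⁻¹ = 1 + U₀² sinh²(κL) / [4E(U₀ − E)] = 5.489, so T = 0.182.
R = 1 − T = 0.818.

R = 0.818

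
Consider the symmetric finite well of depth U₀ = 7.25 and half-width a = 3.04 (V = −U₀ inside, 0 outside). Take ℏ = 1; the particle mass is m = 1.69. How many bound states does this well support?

N = 10

The dimensionless depth is z₀ = a√(2mU₀)/ℏ = 3.04 × √(24.51) = 15.05.
A new bound state (alternating even/odd) appears each time z₀ passes a multiple of π/2, so N = ⌊2z₀/π⌋ + 1 = ⌊9.580⌋ + 1 = 10.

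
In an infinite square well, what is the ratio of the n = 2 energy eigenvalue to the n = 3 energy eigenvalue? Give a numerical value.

0.444444

Since E_n ∝ n², the ratio is (2/3)² = 0.444444.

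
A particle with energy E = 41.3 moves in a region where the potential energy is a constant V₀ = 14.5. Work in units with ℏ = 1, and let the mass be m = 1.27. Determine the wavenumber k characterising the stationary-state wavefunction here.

With E > V₀ the solution is oscillatory, ψ ∝ e^{±ikx} with k = √(2m(E − V₀))/ℏ.
k = √(2 × 1.27 × 26.8) = 8.251.

k = 8.25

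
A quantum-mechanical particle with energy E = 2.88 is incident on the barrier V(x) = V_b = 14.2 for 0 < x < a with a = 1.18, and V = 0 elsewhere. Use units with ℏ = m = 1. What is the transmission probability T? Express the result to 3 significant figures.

T = 0.0000344

Since E < V_b the interior solution is evanescent with decay constant κ = √(2m(V_b − E))/ℏ = 4.758.
κa = 5.615, sinh(κa) = 137.2.
The exact tunnelling result is T⁻¹ = 1 + V_b² sinh²(κa) / [4E(V_b − E)] = 29110, so T = 0.0000344.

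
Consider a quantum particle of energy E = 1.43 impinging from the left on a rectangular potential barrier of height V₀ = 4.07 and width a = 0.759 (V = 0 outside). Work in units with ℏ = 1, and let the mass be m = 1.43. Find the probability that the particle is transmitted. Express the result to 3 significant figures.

Since E < V₀ the interior solution is evanescent with decay constant κ = √(2m(V₀ − E))/ℏ = 2.748.
κa = 2.086, sinh(κa) = 3.963.
Matching ψ, ψ′ at both faces gives T = [1 + V₀² sinh²(κa) / (4E(V₀ − E))]⁻¹ = 1/18.22 = 0.0549.

T = 0.0549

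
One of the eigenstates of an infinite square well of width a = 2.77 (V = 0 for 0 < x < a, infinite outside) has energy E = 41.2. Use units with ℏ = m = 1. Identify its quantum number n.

For an infinite well E_n = n²π²ℏ²/(2ma²), so n = (a/πℏ)√(2mE).
n = (2.77/π) × √(2 × 1 × 41.2) = 8.004 → n = 8.

n = 8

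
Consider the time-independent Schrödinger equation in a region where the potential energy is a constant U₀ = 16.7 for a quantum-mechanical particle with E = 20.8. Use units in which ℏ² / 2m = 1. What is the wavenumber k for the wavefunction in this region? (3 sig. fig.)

With E > U₀ the solution is oscillatory, ψ ∝ e^{±ikx} with k = √(2m(E − U₀))/ℏ.
k = √(2 × 0.5 × 4.1) = 2.025.

k = 2.02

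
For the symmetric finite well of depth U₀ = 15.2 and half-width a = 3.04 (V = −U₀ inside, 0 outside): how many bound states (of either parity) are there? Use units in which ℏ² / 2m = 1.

N = 8

The dimensionless depth is z₀ = a√(2mU₀)/ℏ = 3.04 × √(15.20) = 11.85.
The even/odd transcendental equations gain one root per π/2 in z₀, giving N = 1 + ⌊2z₀/π⌋ = 1 + ⌊7.545⌋ = 8.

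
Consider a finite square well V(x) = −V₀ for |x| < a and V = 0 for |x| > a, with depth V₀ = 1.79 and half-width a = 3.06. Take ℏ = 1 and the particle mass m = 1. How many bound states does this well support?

The dimensionless depth is z₀ = a√(2mV₀)/ℏ = 3.06 × √(3.580) = 5.790.
A new bound state (alternating even/odd) appears each time z₀ passes a multiple of π/2, so N = ⌊2z₀/π⌋ + 1 = ⌊3.686⌋ + 1 = 4.

N = 4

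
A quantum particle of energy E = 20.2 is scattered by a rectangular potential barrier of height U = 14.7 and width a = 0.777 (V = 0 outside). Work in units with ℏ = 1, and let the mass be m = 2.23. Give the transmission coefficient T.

T = 0.830

E > U: inside the barrier k₂ = √(2m(E − U))/ℏ = 4.953, k₂a = 3.848.
Matching at both interfaces gives T⁻¹ = 1 + U² sin²(k₂a) / [4E(E − U)] = 1.205, hence T = 0.830.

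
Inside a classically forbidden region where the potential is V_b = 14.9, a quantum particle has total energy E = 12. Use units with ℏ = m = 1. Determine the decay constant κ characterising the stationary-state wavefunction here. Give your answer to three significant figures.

Since E < V_b the TISE in this region is ψ'' = κ²ψ with κ = √(2m(V_b − E))/ℏ.
κ = √(2 × 1 × 2.9) = 2.408.

κ = 2.41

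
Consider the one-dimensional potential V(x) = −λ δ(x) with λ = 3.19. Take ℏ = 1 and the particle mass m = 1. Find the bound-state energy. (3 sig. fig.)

For x ≠ 0 the bound state is ψ ∝ e^{−κ|x|}; integrating the TISE across the delta gives the cusp condition 2κ = 2mλ/ℏ², so κ = 3.190.
Then E = −ℏ²κ²/(2m) = −mλ²/(2ℏ²) = -5.088.

E = -5.09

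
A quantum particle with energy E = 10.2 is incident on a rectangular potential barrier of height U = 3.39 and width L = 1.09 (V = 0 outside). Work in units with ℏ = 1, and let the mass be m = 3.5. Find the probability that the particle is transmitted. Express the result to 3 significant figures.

T = 0.964

E > U: inside the barrier k₂ = √(2m(E − U))/ℏ = 6.904, k₂L = 7.526.
Matching at both interfaces gives T⁻¹ = 1 + U² sin²(k₂L) / [4E(E − U)] = 1.037, hence T = 0.964.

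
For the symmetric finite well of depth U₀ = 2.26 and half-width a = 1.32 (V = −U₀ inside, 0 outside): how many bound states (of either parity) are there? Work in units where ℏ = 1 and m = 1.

N = 2

Define the well-strength parameter z₀ = (a/ℏ)√(2mU₀) = 1.32 × √(2·1·2.26) = 2.806.
The even/odd transcendental equations gain one root per π/2 in z₀, giving N = 1 + ⌊2z₀/π⌋ = 1 + ⌊1.787⌋ = 2.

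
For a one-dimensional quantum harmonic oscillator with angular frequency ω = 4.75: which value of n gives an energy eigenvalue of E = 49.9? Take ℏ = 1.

Invert E_n = (n + ½)ℏω: n = E/ℏω − ½ = 10.005, so n = 10.

n = 10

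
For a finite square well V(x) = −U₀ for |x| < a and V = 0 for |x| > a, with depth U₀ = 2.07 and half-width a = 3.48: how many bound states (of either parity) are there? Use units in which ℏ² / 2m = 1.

N = 4

The dimensionless depth is z₀ = a√(2mU₀)/ℏ = 3.48 × √(2.070) = 5.007.
A new bound state (alternating even/odd) appears each time z₀ passes a multiple of π/2, so N = ⌊2z₀/π⌋ + 1 = ⌊3.187⌋ + 1 = 4.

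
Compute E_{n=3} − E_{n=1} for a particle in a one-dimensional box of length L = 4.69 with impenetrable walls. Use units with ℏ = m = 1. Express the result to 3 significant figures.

ΔE = 1.79

E_n = n²π²ℏ²/(2mL²), so ΔE = (3² − 1²) π²ℏ²/(2mL²).
ΔE = 8 × π² / (2 × 1 × 4.69²) = 1.795.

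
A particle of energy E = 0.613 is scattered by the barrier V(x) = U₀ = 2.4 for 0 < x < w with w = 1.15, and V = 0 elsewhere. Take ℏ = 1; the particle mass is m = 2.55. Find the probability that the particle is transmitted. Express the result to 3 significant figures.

E < U₀: inside the barrier ψ ∝ e^{±κx} with κ = √(2m(U₀ − E))/ℏ = 3.019.
κw = 3.472, sinh(κw) = 16.08.
Matching ψ, ψ′ at both faces gives T = [1 + U₀² sinh²(κw) / (4E(U₀ − E))]⁻¹ = 1/340.9 = 0.00293.

T = 0.00293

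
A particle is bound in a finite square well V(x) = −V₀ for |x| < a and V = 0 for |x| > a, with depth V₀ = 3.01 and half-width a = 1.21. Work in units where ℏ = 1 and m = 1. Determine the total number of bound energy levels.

The dimensionless depth is z₀ = a√(2mV₀)/ℏ = 1.21 × √(6.020) = 2.969.
The even/odd transcendental equations gain one root per π/2 in z₀, giving N = 1 + ⌊2z₀/π⌋ = 1 + ⌊1.890⌋ = 2.

N = 2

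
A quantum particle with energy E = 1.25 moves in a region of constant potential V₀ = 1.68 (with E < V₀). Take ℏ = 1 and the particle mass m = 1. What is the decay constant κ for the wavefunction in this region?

Since E < V₀ the TISE in this region is ψ'' = κ²ψ with κ = √(2m(V₀ − E))/ℏ.
κ = √(2 × 1 × 0.43) = 0.9274.

κ = 0.927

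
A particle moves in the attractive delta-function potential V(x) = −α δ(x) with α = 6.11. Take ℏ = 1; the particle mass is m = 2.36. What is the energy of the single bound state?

E = -44.1

The bound state is ψ(x) = √κ e^{−κ|x|}. The derivative jump ψ'(0⁺) − ψ'(0⁻) = −(2mα/ℏ²)ψ(0) fixes κ = mα/ℏ² = 14.42.
Then E = −ℏ²κ²/(2m) = −mα²/(2ℏ²) = -44.05.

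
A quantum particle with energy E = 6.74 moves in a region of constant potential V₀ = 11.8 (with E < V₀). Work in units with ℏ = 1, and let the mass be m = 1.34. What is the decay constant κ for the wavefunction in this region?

Since E < V₀ the TISE in this region is ψ'' = κ²ψ with κ = √(2m(V₀ − E))/ℏ.
κ = √(2 × 1.34 × 5.06) = 3.682.

κ = 3.68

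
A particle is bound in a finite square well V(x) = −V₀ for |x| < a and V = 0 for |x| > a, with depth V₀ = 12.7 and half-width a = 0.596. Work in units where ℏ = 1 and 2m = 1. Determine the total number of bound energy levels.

N = 2

Define the well-strength parameter z₀ = (a/ℏ)√(2mV₀) = 0.596 × √(2·0.5·12.7) = 2.124.
A new bound state (alternating even/odd) appears each time z₀ passes a multiple of π/2, so N = ⌊2z₀/π⌋ + 1 = ⌊1.352⌋ + 1 = 2.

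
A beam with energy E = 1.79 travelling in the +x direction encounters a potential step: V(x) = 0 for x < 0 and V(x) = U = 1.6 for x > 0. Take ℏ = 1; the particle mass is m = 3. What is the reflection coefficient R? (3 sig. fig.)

R = 0.259

The wavenumbers are k₁ = √(2mE)/ℏ = 3.277 on the left and k₂ = √(2m(E − U))/ℏ = 1.068 on the right.
Matching ψ and ψ′ at x = 0 gives r = (k₁ − k₂)/(k₁ + k₂), so R = r² = 0.2586 and T = 1 − R = 0.7414.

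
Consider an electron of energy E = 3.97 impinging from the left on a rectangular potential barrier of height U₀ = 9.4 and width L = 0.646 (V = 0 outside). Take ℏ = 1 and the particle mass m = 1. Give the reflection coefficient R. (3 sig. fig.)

R = 0.946

E < U₀: inside the barrier ψ ∝ e^{±κx} with κ = √(2m(U₀ − E))/ℏ = 3.295.
κL = 2.129, sinh(κL) = 4.143.
Matching ψ, ψ′ at both faces gives T = [1 + U₀² sinh²(κL) / (4E(U₀ − E))]⁻¹ = 1/18.59 = 0.0538.
R = 1 − T = 0.946.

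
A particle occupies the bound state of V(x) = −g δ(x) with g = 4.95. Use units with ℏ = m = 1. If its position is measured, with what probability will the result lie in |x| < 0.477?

P = 0.991

The normalised bound state is ψ = √κ e^{−κ|x|} with κ = mg/ℏ² = 4.950.
P(|x| < d) = ∫_{−d}^{d} κ e^{−2κ|x|} dx = 1 − e^{−2κd} = 1 − e^{−4.722} = 0.9911.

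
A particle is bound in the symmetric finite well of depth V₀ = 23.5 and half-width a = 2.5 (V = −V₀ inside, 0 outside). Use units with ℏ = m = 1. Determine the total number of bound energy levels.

N = 11

Define the well-strength parameter z₀ = (a/ℏ)√(2mV₀) = 2.5 × √(2·1·23.5) = 17.14.
A new bound state (alternating even/odd) appears each time z₀ passes a multiple of π/2, so N = ⌊2z₀/π⌋ + 1 = ⌊10.91⌋ + 1 = 11.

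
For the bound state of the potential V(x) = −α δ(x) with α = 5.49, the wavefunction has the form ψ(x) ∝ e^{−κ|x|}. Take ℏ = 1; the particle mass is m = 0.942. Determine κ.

κ = 5.17

Integrate −(ℏ²/2m)ψ'' − αδ(x)ψ = Eψ from −ε to +ε: the ψ'' term gives ψ'(0⁺) − ψ'(0⁻) and the δ term gives −(2mα/ℏ²)ψ(0).
With ψ ∝ e^{−κ|x|} this yields −2κ = −2mα/ℏ², so κ = mα/ℏ² = 5.172.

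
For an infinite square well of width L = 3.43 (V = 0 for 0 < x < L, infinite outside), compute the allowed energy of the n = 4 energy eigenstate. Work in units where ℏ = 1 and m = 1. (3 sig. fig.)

The infinite-well eigenfunctions ψ_n = √(2/L) sin(nπx/L) vanish at both walls, giving E_n = n²π²ℏ²/(2mL²).
E_4 = 4² × π² / (2 × 1 × 3.43²) = 6.711.

E = 6.71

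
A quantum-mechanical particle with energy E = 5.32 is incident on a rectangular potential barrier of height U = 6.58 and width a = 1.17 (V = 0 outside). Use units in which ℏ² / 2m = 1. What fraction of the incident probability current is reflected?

R = 0.828

Since E < U the interior solution is evanescent with decay constant κ = √(2m(U − E))/ℏ = 1.122.
κa = 1.313, sinh(κa) = 1.725.
Matching ψ, ψ′ at both faces gives T = [1 + U² sinh²(κa) / (4E(U − E))]⁻¹ = 1/5.804 = 0.172.
R = 1 − T = 0.828.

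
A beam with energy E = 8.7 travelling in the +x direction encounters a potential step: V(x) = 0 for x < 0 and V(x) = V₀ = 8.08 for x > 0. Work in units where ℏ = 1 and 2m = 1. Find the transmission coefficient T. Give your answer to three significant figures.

The wavenumbers are k₁ = √(2mE)/ℏ = 2.950 on the left and k₂ = √(2m(E − V₀))/ℏ = 0.7874 on the right.
Matching ψ and ψ′ at x = 0 gives r = (k₁ − k₂)/(k₁ + k₂), so R = r² = 0.3348 and T = 1 − R = 0.6652.

T = 0.665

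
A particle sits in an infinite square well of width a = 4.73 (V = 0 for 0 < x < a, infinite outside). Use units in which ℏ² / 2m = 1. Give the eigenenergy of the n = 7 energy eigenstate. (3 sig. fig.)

Requiring ψ(0) = ψ(a) = 0 quantises k = nπ/a, hence E_n = ℏ²k²/2m = n²π²ℏ²/(2ma²).
E_7 = 7² × π² / (2 × 0.5 × 4.73²) = 21.62.

E = 21.6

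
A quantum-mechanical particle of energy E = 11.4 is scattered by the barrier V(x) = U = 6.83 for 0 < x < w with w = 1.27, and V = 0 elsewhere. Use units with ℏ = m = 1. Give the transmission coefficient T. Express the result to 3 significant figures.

Above the barrier the interior wavenumber is k₂ = √(2m(E − U))/ℏ = 3.023, giving phase k₂w = 3.840.
T = [1 + U² sin²(k₂w) / (4E(E − U))]⁻¹ = 1/1.092 = 0.915.

T = 0.915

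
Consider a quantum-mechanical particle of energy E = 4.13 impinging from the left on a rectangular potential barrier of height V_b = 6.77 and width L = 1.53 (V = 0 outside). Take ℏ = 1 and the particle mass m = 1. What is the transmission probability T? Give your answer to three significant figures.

T = 0.00336

Since E < V_b the interior solution is evanescent with decay constant κ = √(2m(V_b − E))/ℏ = 2.298.
κL = 3.516, sinh(κL) = 16.80.
Matching ψ, ψ′ at both faces gives T = [1 + V_b² sinh²(κL) / (4E(V_b − E))]⁻¹ = 1/297.8 = 0.00336.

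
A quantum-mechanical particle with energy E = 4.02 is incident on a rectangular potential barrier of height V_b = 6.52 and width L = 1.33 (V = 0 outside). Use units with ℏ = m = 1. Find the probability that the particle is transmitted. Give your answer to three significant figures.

T = 0.00983

E < V_b: inside the barrier ψ ∝ e^{±κx} with κ = √(2m(V_b − E))/ℏ = 2.236.
κL = 2.974, sinh(κL) = 9.759.
The exact tunnelling result is T⁻¹ = 1 + V_b² sinh²(κL) / [4E(V_b − E)] = 101.7, so T = 0.00983.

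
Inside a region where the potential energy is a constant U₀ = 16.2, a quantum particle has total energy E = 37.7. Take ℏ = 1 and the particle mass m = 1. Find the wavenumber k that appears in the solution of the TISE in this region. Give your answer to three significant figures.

With E > U₀ the solution is oscillatory, ψ ∝ e^{±ikx} with k = √(2m(E − U₀))/ℏ.
k = √(2 × 1 × 21.5) = 6.557.

k = 6.56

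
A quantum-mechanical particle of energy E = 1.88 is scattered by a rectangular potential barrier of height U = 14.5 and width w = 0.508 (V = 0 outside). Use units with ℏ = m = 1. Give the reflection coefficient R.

Since E < U the interior solution is evanescent with decay constant κ = √(2m(U − E))/ℏ = 5.024.
κw = 2.552, sinh(κw) = 6.378.
Matching ψ, ψ′ at both faces gives T = [1 + U² sinh²(κw) / (4E(U − E))]⁻¹ = 1/91.13 = 0.0110.
R = 1 − T = 0.989.

R = 0.989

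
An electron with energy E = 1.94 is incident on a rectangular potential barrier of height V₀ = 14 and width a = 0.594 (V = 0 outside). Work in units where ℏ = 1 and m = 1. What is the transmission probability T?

Since E < V₀ the interior solution is evanescent with decay constant κ = √(2m(V₀ − E))/ℏ = 4.911.
κa = 2.917, sinh(κa) = 9.218.
Matching ψ, ψ′ at both faces gives T = [1 + V₀² sinh²(κa) / (4E(V₀ − E))]⁻¹ = 1/179.0 = 0.00559.

T = 0.00559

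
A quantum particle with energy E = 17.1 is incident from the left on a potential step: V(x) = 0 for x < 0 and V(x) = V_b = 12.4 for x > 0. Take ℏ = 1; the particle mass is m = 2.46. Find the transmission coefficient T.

T = 0.903

On each side the TISE gives plane waves with k = √(2m(E − V))/ℏ: k₁ = √(2·2.46·17.1) = 9.172, k₂ = √(2·2.46·4.7) = 4.809.
Continuity of ψ and ψ′ at the step yields the reflection amplitude r = (k₁ − k₂)/(k₁ + k₂) = 0.3121; thus R = |r|² = 0.09741, T = 0.9026.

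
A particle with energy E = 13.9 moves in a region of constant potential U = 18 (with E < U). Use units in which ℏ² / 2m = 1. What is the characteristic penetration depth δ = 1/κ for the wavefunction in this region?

Since E < U the TISE in this region is ψ'' = κ²ψ with κ = √(2m(U − E))/ℏ.
κ = √(2 × 0.5 × 4.1) = 2.025. The penetration depth is δ = 1/κ = 0.494.

δ = 0.494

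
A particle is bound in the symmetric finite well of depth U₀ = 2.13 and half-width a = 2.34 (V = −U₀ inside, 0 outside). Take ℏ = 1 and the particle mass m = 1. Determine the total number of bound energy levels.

The dimensionless depth is z₀ = a√(2mU₀)/ℏ = 2.34 × √(4.260) = 4.830.
The even/odd transcendental equations gain one root per π/2 in z₀, giving N = 1 + ⌊2z₀/π⌋ = 1 + ⌊3.075⌋ = 4.

N = 4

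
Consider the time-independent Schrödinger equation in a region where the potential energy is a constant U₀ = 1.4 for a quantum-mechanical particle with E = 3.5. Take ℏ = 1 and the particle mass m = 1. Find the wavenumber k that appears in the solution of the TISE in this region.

With E > U₀ the solution is oscillatory, ψ ∝ e^{±ikx} with k = √(2m(E − U₀))/ℏ.
k = √(2 × 1 × 2.1) = 2.049.

k = 2.05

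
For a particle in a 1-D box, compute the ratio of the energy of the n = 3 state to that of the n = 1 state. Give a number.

9

Since E_n ∝ n², the ratio is (3/1)² = 9.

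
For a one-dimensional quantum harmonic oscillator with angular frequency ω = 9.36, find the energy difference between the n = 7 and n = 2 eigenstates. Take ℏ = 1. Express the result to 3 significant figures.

ΔE = 46.8

E_n = ℏω(n + ½), so ΔE = (7 − 2) ℏω = 5 × 9.36 = 46.80.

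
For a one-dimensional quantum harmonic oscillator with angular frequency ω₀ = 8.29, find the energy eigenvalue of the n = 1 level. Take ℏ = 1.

Using E_n = (n + ½)ℏω₀: E_1 = 1.5 × 8.29 = 12.44.

E = 12.4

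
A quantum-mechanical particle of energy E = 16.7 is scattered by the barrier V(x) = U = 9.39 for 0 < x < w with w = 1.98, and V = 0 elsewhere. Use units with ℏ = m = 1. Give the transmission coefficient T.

E > U: inside the barrier k₂ = √(2m(E − U))/ℏ = 3.824, k₂w = 7.571.
T = [1 + U² sin²(k₂w) / (4E(E − U))]⁻¹ = 1/1.166 = 0.857.

T = 0.857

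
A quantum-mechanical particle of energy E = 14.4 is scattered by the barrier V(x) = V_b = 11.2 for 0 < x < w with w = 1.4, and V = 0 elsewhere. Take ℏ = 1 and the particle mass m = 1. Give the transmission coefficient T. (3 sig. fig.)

T = 0.906

Above the barrier the interior wavenumber is k₂ = √(2m(E − V_b))/ℏ = 2.530, giving phase k₂w = 3.542.
T = [1 + V_b² sin²(k₂w) / (4E(E − V_b))]⁻¹ = 1/1.103 = 0.906.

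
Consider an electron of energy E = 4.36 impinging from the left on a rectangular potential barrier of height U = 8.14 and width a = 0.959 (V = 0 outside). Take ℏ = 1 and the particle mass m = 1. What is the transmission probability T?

E < U: inside the barrier ψ ∝ e^{±κx} with κ = √(2m(U − E))/ℏ = 2.750.
κa = 2.637, sinh(κa) = 6.949.
The exact tunnelling result is T⁻¹ = 1 + U² sinh²(κa) / [4E(U − E)] = 49.53, so T = 0.0202.

T = 0.0202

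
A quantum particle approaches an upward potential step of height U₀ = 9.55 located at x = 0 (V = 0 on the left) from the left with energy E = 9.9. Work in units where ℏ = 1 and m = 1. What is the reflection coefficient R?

R = 0.467

On each side the TISE gives plane waves with k = √(2m(E − V))/ℏ: k₁ = √(2·1·9.9) = 4.450, k₂ = √(2·1·0.35) = 0.8367.
Continuity of ψ and ψ′ at the step yields the reflection amplitude r = (k₁ − k₂)/(k₁ + k₂) = 0.6835; thus R = |r|² = 0.4671, T = 0.5329.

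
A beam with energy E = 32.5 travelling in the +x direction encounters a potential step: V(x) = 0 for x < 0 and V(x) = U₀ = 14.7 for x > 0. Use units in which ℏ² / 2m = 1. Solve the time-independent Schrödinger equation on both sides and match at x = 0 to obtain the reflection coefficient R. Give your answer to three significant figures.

On each side the TISE gives plane waves with k = √(2m(E − V))/ℏ: k₁ = √(2·½·32.5) = 5.701, k₂ = √(2·½·17.8) = 4.219.
Continuity of ψ and ψ′ at the step yields the reflection amplitude r = (k₁ − k₂)/(k₁ + k₂) = 0.1494; thus R = |r|² = 0.02232, T = 0.9777.

R = 0.0223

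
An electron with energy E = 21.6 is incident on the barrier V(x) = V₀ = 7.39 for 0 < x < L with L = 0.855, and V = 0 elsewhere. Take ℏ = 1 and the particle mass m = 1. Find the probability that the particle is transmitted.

E > V₀: inside the barrier k₂ = √(2m(E − V₀))/ℏ = 5.331, k₂L = 4.558.
T = [1 + V₀² sin²(k₂L) / (4E(E − V₀))]⁻¹ = 1/1.043 = 0.958.

T = 0.958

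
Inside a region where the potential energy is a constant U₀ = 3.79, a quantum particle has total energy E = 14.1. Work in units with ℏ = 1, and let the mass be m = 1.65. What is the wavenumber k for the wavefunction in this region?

With E > U₀ the solution is oscillatory, ψ ∝ e^{±ikx} with k = √(2m(E − U₀))/ℏ.
k = √(2 × 1.65 × 10.31) = 5.833.

k = 5.83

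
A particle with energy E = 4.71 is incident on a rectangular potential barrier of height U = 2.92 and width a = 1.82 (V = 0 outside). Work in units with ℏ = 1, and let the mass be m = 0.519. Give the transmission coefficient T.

T = 0.913

Above the barrier the interior wavenumber is k₂ = √(2m(E − U))/ℏ = 1.363, giving phase k₂a = 2.481.
T = [1 + U² sin²(k₂a) / (4E(E − U))]⁻¹ = 1/1.095 = 0.913.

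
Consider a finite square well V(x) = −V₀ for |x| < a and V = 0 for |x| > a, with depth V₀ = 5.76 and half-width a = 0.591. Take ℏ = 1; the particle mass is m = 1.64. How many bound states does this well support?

The dimensionless depth is z₀ = a√(2mV₀)/ℏ = 0.591 × √(18.89) = 2.569.
A new bound state (alternating even/odd) appears each time z₀ passes a multiple of π/2, so N = ⌊2z₀/π⌋ + 1 = ⌊1.635⌋ + 1 = 2.

N = 2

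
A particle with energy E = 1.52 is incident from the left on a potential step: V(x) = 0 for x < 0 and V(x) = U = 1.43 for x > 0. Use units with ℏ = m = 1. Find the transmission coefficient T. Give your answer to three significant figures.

On each side the TISE gives plane waves with k = √(2m(E − V))/ℏ: k₁ = √(2·1·1.52) = 1.744, k₂ = √(2·1·0.09) = 0.4243.
Continuity of ψ and ψ′ at the step yields the reflection amplitude r = (k₁ − k₂)/(k₁ + k₂) = 0.6086; thus R = |r|² = 0.3704, T = 0.6296.

T = 0.630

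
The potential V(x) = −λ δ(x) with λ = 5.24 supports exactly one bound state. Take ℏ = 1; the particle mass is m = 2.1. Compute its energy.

For x ≠ 0 the bound state is ψ ∝ e^{−κ|x|}; integrating the TISE across the delta gives the cusp condition 2κ = 2mλ/ℏ², so κ = 11.00.
Then E = −ℏ²κ²/(2m) = −mλ²/(2ℏ²) = -28.83.

E = -28.8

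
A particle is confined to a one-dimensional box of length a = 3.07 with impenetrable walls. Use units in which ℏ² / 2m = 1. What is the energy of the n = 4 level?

The infinite-well eigenfunctions ψ_n = √(2/a) sin(nπx/a) vanish at both walls, giving E_n = n²π²ℏ²/(2ma²).
E_4 = 4² × π² / (2 × 0.5 × 3.07²) = 16.75.

E = 16.8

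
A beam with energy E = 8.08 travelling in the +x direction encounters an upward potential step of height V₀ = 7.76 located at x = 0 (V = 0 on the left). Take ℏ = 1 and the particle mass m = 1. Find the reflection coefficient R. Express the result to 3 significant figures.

R = 0.446

The wavenumbers are k₁ = √(2mE)/ℏ = 4.020 on the left and k₂ = √(2m(E − V₀))/ℏ = 0.8000 on the right.
Continuity of ψ and ψ′ at the step yields the reflection amplitude r = (k₁ − k₂)/(k₁ + k₂) = 0.6680; thus R = |r|² = 0.4463, T = 0.5537.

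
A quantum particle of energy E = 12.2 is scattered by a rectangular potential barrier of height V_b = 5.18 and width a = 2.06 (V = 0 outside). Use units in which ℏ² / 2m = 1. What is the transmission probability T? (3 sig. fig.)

T = 0.959

Above the barrier the interior wavenumber is k₂ = √(2m(E − V_b))/ℏ = 2.650, giving phase k₂a = 5.458.
T = [1 + V_b² sin²(k₂a) / (4E(E − V_b))]⁻¹ = 1/1.042 = 0.959.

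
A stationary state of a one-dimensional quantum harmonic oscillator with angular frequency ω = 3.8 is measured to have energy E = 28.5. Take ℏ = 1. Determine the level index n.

Invert E_n = (n + ½)ℏω: n = E/ℏω − ½ = 7.000, so n = 7.

n = 7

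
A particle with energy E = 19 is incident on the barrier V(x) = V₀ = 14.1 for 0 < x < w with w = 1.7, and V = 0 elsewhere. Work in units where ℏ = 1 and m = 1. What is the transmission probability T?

T = 0.736

E > V₀: inside the barrier k₂ = √(2m(E − V₀))/ℏ = 3.130, k₂w = 5.322.
T = [1 + V₀² sin²(k₂w) / (4E(E − V₀))]⁻¹ = 1/1.359 = 0.736.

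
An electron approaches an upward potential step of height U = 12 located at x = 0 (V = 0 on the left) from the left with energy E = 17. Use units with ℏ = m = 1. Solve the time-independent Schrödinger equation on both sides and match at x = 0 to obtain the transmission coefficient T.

On each side the TISE gives plane waves with k = √(2m(E − V))/ℏ: k₁ = √(2·1·17) = 5.831, k₂ = √(2·1·5) = 3.162.
Matching ψ and ψ′ at x = 0 gives r = (k₁ − k₂)/(k₁ + k₂), so R = r² = 0.08806 and T = 1 − R = 0.9119.

T = 0.912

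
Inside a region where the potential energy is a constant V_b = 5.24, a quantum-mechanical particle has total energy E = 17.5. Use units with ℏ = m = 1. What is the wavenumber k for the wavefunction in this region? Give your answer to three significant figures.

With E > V_b the solution is oscillatory, ψ ∝ e^{±ikx} with k = √(2m(E − V_b))/ℏ.
k = √(2 × 1 × 12.26) = 4.952.

k = 4.95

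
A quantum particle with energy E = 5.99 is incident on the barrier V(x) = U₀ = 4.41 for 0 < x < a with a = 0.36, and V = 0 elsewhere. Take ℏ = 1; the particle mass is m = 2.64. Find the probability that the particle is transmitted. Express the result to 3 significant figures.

Above the barrier the interior wavenumber is k₂ = √(2m(E − U₀))/ℏ = 2.888, giving phase k₂a = 1.040.
T = [1 + U₀² sin²(k₂a) / (4E(E − U₀))]⁻¹ = 1/1.382 = 0.724.

T = 0.724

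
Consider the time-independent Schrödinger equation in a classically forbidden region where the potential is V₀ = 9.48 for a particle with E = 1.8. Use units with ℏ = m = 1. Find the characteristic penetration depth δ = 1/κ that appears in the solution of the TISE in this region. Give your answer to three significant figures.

Since E < V₀ the TISE in this region is ψ'' = κ²ψ with κ = √(2m(V₀ − E))/ℏ.
κ = √(2 × 1 × 7.68) = 3.919. The penetration depth is δ = 1/κ = 0.255.

δ = 0.255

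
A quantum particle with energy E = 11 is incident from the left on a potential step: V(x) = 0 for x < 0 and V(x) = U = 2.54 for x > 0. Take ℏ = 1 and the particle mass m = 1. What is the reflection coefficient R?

R = 0.00430

The wavenumbers are k₁ = √(2mE)/ℏ = 4.690 on the left and k₂ = √(2m(E − U))/ℏ = 4.113 on the right.
Matching ψ and ψ′ at x = 0 gives r = (k₁ − k₂)/(k₁ + k₂), so R = r² = 0.004296 and T = 1 − R = 0.9957.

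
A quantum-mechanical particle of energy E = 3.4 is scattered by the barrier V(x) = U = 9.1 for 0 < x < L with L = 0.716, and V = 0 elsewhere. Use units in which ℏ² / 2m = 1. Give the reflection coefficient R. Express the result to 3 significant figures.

R = 0.884

Since E < U the interior solution is evanescent with decay constant κ = √(2m(U − E))/ℏ = 2.387.
κL = 1.709, sinh(κL) = 2.672.
Matching ψ, ψ′ at both faces gives T = [1 + U² sinh²(κL) / (4E(U − E))]⁻¹ = 1/8.629 = 0.116.
R = 1 − T = 0.884.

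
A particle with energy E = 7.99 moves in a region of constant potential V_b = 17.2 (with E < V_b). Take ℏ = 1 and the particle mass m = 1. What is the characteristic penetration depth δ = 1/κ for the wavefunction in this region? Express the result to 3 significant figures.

Since E < V_b the TISE in this region is ψ'' = κ²ψ with κ = √(2m(V_b − E))/ℏ.
κ = √(2 × 1 × 9.21) = 4.292. The penetration depth is δ = 1/κ = 0.233.

δ = 0.233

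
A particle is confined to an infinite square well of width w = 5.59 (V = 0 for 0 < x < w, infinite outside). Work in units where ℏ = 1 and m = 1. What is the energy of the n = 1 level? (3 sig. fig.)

The infinite-well eigenfunctions ψ_n = √(2/w) sin(nπx/w) vanish at both walls, giving E_n = n²π²ℏ²/(2mw²).
E_1 = 1² × π² / (2 × 1 × 5.59²) = 0.1579.

E = 0.158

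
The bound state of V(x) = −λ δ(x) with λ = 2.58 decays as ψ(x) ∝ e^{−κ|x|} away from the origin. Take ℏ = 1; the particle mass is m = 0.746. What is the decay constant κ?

κ = 1.92

Integrating the TISE across x = 0 gives the cusp condition ψ'(0⁺) − ψ'(0⁻) = −(2mλ/ℏ²)ψ(0).
With ψ ∝ e^{−κ|x|} this yields −2κ = −2mλ/ℏ², so κ = mλ/ℏ² = 1.925.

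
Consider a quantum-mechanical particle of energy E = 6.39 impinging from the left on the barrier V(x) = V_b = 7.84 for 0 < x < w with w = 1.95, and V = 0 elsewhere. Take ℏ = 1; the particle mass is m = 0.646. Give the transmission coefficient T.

T = 0.0116

E < V_b: inside the barrier ψ ∝ e^{±κx} with κ = √(2m(V_b − E))/ℏ = 1.369.
κw = 2.669, sinh(κw) = 7.178.
The exact tunnelling result is T⁻¹ = 1 + V_b² sinh²(κw) / [4E(V_b − E)] = 86.45, so T = 0.0116.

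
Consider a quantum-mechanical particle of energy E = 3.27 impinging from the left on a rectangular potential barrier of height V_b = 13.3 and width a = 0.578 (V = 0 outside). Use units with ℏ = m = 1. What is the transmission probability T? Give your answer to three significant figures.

T = 0.0166

Since E < V_b the interior solution is evanescent with decay constant κ = √(2m(V_b − E))/ℏ = 4.479.
κa = 2.589, sinh(κa) = 6.619.
Matching ψ, ψ′ at both faces gives T = [1 + V_b² sinh²(κa) / (4E(V_b − E))]⁻¹ = 1/60.07 = 0.0166.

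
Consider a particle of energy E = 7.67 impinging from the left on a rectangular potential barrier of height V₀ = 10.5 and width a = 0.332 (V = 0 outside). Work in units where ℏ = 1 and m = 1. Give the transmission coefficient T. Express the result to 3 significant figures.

Since E < V₀ the interior solution is evanescent with decay constant κ = √(2m(V₀ − E))/ℏ = 2.379.
κa = 0.7899, sinh(κa) = 0.8746.
The exact tunnelling result is T⁻¹ = 1 + V₀² sinh²(κa) / [4E(V₀ − E)] = 1.971, so T = 0.507.

T = 0.507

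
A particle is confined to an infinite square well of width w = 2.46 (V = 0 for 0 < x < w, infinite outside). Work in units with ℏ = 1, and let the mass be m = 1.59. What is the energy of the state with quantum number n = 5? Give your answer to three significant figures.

E = 12.8

Requiring ψ(0) = ψ(w) = 0 quantises k = nπ/w, hence E_n = ℏ²k²/2m = n²π²ℏ²/(2mw²).
E_5 = 5² × π² / (2 × 1.59 × 2.46²) = 12.82.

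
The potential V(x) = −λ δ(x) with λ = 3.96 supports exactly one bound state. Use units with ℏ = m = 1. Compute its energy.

E = -7.84

For x ≠ 0 the bound state is ψ ∝ e^{−κ|x|}; integrating the TISE across the delta gives the cusp condition 2κ = 2mλ/ℏ², so κ = 3.960.
Then E = −ℏ²κ²/(2m) = −mλ²/(2ℏ²) = -7.841.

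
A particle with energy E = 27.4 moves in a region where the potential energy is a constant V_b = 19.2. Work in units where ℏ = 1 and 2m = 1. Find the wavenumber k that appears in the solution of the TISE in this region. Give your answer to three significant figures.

k = 2.86

With E > V_b the solution is oscillatory, ψ ∝ e^{±ikx} with k = √(2m(E − V_b))/ℏ.
k = √(2 × 0.5 × 8.2) = 2.864.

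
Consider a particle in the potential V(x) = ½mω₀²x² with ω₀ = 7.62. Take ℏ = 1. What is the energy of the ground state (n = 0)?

The oscillator eigenvalues are E_n = ℏω₀(n + ½), so E_0 = 7.62 × 0.5 = 3.810.

E = 3.81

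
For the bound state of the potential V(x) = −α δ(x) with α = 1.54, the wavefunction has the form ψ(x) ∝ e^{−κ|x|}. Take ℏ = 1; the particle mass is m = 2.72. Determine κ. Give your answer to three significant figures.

Integrate −(ℏ²/2m)ψ'' − αδ(x)ψ = Eψ from −ε to +ε: the ψ'' term gives ψ'(0⁺) − ψ'(0⁻) and the δ term gives −(2mα/ℏ²)ψ(0).
With ψ ∝ e^{−κ|x|} this yields −2κ = −2mα/ℏ², so κ = mα/ℏ² = 4.189.

κ = 4.19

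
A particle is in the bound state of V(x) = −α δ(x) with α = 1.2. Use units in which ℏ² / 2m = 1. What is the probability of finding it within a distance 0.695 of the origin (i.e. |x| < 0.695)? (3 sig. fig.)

The normalised bound state is ψ = √κ e^{−κ|x|} with κ = mα/ℏ² = 0.6000.
P(|x| < d) = ∫_{−d}^{d} κ e^{−2κ|x|} dx = 1 − e^{−2κd} = 1 − e^{−0.8340} = 0.5657.

P = 0.566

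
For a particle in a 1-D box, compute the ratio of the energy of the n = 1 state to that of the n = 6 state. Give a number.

E_n = n²π²ℏ²/(2mL²) so the ratio is n₂²/n₁² = 1/36 = 0.0277778.

0.0277778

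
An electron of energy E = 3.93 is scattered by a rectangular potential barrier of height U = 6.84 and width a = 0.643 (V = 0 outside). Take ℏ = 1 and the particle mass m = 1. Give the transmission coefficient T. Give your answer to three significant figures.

E < U: inside the barrier ψ ∝ e^{±κx} with κ = √(2m(U − E))/ℏ = 2.412.
κa = 1.551, sinh(κa) = 2.253.
The exact tunnelling result is T⁻¹ = 1 + U² sinh²(κa) / [4E(U − E)] = 6.190, so T = 0.162.

T = 0.162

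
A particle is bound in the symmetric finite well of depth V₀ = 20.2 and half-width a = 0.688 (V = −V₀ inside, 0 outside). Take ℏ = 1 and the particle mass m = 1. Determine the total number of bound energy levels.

N = 3

The dimensionless depth is z₀ = a√(2mV₀)/ℏ = 0.688 × √(40.40) = 4.373.
A new bound state (alternating even/odd) appears each time z₀ passes a multiple of π/2, so N = ⌊2z₀/π⌋ + 1 = ⌊2.784⌋ + 1 = 3.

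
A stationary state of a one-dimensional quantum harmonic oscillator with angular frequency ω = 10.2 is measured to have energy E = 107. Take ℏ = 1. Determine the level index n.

n = 10

E_n = ℏω(n + ½) ⇒ n = E/(ℏω) − ½ = 107/10.2 − 0.5 = 9.990 → n = 10.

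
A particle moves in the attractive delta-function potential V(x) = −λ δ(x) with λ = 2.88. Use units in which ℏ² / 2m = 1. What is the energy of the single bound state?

For x ≠ 0 the bound state is ψ ∝ e^{−κ|x|}; integrating the TISE across the delta gives the cusp condition 2κ = 2mλ/ℏ², so κ = 1.440.
Then E = −ℏ²κ²/(2m) = −mλ²/(2ℏ²) = -2.074.

E = -2.07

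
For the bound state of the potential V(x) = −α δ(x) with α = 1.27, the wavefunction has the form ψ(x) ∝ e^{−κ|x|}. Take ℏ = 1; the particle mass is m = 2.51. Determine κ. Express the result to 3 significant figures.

κ = 3.19

Integrate −(ℏ²/2m)ψ'' − αδ(x)ψ = Eψ from −ε to +ε: the ψ'' term gives ψ'(0⁺) − ψ'(0⁻) and the δ term gives −(2mα/ℏ²)ψ(0).
With ψ ∝ e^{−κ|x|} this yields −2κ = −2mα/ℏ², so κ = mα/ℏ² = 3.188.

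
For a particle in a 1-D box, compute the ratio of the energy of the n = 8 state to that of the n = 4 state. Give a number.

4

E_n = n²π²ℏ²/(2mL²) so the ratio is n₂²/n₁² = 64/16 = 4.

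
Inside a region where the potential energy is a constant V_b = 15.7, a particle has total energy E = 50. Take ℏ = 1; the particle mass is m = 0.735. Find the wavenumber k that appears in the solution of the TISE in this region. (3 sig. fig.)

k = 7.10

With E > V_b the solution is oscillatory, ψ ∝ e^{±ikx} with k = √(2m(E − V_b))/ℏ.
k = √(2 × 0.735 × 34.3) = 7.101.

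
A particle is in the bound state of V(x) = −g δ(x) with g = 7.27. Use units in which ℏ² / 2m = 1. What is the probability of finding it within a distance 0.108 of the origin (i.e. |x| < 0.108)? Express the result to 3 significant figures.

The normalised bound state is ψ = √κ e^{−κ|x|} with κ = mg/ℏ² = 3.635.
P(|x| < d) = ∫_{−d}^{d} κ e^{−2κ|x|} dx = 1 − e^{−2κd} = 1 − e^{−0.7852} = 0.5440.

P = 0.544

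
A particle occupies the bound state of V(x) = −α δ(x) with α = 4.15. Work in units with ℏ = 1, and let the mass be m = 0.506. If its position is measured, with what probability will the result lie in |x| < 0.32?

The normalised bound state is ψ = √κ e^{−κ|x|} with κ = mα/ℏ² = 2.100.
P(|x| < d) = ∫_{−d}^{d} κ e^{−2κ|x|} dx = 1 − e^{−2κd} = 1 − e^{−1.344} = 0.7392.

P = 0.739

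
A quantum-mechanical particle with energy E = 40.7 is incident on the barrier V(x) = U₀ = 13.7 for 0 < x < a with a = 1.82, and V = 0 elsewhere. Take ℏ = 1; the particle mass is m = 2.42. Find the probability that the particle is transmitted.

T = 0.965

E > U₀: inside the barrier k₂ = √(2m(E − U₀))/ℏ = 11.43, k₂a = 20.81.
T = [1 + U₀² sin²(k₂a) / (4E(E − U₀))]⁻¹ = 1/1.037 = 0.965.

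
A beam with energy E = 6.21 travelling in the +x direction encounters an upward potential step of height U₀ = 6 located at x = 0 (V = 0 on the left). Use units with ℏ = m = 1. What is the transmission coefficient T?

T = 0.525

On each side the TISE gives plane waves with k = √(2m(E − V))/ℏ: k₁ = √(2·1·6.21) = 3.524, k₂ = √(2·1·0.21) = 0.6481.
Matching ψ and ψ′ at x = 0 gives r = (k₁ − k₂)/(k₁ + k₂), so R = r² = 0.4752 and T = 1 − R = 0.5248.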